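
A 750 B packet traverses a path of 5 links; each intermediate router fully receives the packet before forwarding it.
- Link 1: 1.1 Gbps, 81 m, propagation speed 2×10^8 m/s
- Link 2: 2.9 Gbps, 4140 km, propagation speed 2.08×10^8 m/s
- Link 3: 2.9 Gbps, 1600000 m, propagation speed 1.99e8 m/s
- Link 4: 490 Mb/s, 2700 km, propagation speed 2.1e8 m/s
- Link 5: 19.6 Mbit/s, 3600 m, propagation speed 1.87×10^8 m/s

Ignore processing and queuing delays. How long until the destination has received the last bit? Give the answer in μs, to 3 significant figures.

L = 750 × 8 = 6000 bits.
Transmission delays (L/R per hop): 5.45455, 2.06897, 2.06897, 12.2449, 306.122 μs; sum = 327.96 μs.
Propagation delays (d/s per hop): 0.405, 19903.8, 8040.2, 12857.1, 19.2513 μs; sum = 40820.8 μs.
End-to-end = 41100 μs.

41100 μs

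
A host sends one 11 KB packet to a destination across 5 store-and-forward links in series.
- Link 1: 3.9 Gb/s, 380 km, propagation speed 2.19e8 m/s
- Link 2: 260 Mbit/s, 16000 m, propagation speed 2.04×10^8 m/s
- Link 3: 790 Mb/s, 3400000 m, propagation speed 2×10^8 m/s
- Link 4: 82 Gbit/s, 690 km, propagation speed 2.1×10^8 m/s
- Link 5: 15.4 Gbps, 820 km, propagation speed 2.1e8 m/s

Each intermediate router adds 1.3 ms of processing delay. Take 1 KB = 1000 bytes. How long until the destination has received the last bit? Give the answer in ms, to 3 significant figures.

L = 88000 bits.
Transmission delays (L/R per hop): 0.0225641, 0.338462, 0.111392, 0.00107317, 0.00571429 ms; sum = 0.479206 ms.
Propagation delays (d/s per hop): 1.73516, 0.0784314, 17, 3.28571, 3.90476 ms; sum = 26.0041 ms.
Processing at 4 router(s): 4 × 1.3 ms = 5.2 ms.
End-to-end = 31.7 ms.

31.7 ms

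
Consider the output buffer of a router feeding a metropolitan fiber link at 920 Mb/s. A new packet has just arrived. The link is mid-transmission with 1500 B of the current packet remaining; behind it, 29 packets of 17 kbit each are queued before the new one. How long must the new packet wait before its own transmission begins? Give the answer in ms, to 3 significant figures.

0.549 ms

Each queued packet: L/R = 17000/920000000 = 0.0184783 ms.
29 queued → 0.53587 ms.
Plus remaining 12000 bits of current packet: 0.0130435 ms.
Queuing delay = 0.549 ms.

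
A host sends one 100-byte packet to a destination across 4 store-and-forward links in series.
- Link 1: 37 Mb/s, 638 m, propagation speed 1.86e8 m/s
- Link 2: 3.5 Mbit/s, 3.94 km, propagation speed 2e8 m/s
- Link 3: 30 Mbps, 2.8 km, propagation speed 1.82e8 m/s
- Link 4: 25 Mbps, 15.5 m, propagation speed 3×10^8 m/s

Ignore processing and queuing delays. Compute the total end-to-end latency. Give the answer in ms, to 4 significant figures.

L = 100 × 8 = 800 bits.
Transmission delays (L/R per hop): 0.0216216, 0.228571, 0.0266667, 0.032 ms; sum = 0.30886 ms.
Propagation delays (d/s per hop): 0.00343011, 0.0197, 0.0153846, 5.16667e-05 ms; sum = 0.0385664 ms.
End-to-end = 0.3474 ms.

0.3474 ms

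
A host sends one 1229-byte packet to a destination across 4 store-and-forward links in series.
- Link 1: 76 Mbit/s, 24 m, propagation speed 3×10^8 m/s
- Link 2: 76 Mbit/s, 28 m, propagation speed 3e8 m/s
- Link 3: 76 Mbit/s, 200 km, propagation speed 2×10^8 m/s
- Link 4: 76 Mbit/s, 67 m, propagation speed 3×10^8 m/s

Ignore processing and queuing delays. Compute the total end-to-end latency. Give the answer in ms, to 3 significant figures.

1.52 ms

L = 1229 × 8 = 9832 bits.
Transmission delay per hop = L/R = 9832/76000000 = 0.129368 ms; 4 hops → 0.517474 ms.
Propagation delays (d/s per hop): 8e-05, 9.33333e-05, 1, 0.000223333 ms; sum = 1.0004 ms.
End-to-end = 1.52 ms.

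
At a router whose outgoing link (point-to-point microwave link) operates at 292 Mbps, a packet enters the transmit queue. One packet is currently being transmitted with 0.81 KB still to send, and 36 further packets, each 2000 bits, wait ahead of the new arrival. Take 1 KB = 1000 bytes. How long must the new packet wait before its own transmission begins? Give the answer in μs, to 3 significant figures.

269 μs

Each queued packet: L/R = 2000/292000000 = 6.84932 μs.
36 queued → 246.575 μs.
Plus remaining 6480 bits of current packet: 22.1918 μs.
Queuing delay = 269 μs.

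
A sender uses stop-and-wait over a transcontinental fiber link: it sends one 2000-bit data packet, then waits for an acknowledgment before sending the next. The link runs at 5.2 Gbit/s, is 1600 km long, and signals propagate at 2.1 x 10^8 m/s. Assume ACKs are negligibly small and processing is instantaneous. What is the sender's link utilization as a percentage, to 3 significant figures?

t_tx = L/R = 2000/5200000000 = 3.84615e-07 s.
t_prop = 1600000/210000000 = 0.00761905 s; RTT = 0.0152381 s.
Cycle = t_tx + RTT = 0.0152385 s.
Utilization = t_tx / cycle = 3.84615e-07/0.0152385 = 0.00252 %.

0.00252 %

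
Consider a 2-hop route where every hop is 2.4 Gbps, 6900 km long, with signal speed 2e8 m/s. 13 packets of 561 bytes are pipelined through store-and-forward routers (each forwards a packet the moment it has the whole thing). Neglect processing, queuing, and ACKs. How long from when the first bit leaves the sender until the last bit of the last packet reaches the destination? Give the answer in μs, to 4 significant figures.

69030 μs

Per-hop transmission t_tx = L/R = 4488/2400000000 = 1.87 μs.
Per-hop propagation t_prop = 6900000/200000000 = 34500 μs.
Pipeline fill: first packet needs 2·t_tx to clear all hops; remaining 12 packets each add one t_tx.
Total = (2+13-1)·t_tx + 2·t_prop = 14·1.87 + 2·34500 = 69030 μs.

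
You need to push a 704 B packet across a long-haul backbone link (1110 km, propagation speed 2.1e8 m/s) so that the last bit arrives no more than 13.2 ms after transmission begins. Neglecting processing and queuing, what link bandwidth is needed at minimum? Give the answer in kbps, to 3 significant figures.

L = 5632 bits.
Propagation delay = 1110000 / 210000000 = 5.28571 ms.
Transmission budget = 13.2 − 5.28571 = 7.91429 ms.
R ≥ L / t_tx = 5632 bits / 0.00791429 s = 712 kbps.

712 kbps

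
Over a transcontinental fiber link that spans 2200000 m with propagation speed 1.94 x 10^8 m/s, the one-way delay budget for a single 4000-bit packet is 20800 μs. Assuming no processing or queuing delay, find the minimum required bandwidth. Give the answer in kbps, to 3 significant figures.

423 kbps

Propagation delay = 2200000 / 194000000 = 11340.2 μs.
Transmission budget = 20800 − 11340.2 = 9459.79 μs.
R ≥ L / t_tx = 4000 bits / 0.00945979 s = 423 kbps.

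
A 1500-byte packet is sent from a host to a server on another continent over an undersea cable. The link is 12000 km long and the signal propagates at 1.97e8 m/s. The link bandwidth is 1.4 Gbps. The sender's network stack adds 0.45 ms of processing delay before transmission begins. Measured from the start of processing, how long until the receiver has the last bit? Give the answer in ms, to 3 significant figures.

61.4 ms

L = 1500 × 8 = 12000 bits.
Transmission delay = L/R = 12000 / 1400000000 = 0.00857143 ms.
Propagation delay = d/s = 12000000 m / 197000000 m/s = 60.9137 ms.
Plus processing delay 0.45 ms = 0.45 ms.
Total = 61.4 ms.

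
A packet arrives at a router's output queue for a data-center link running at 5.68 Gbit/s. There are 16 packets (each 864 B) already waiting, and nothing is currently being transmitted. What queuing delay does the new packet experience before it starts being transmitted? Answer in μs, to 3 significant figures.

Each queued packet: L/R = 6912/5680000000 = 1.2169 μs.
16 queued → 19.4704 μs.
Queuing delay = 19.5 μs.

19.5 μs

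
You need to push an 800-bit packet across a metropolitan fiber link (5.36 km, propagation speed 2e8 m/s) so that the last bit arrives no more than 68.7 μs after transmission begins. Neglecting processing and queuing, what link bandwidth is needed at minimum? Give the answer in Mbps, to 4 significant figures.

19.09 Mbps

Propagation delay = 5360 / 200000000 = 26.8 μs.
Transmission budget = 68.7 − 26.8 = 41.9 μs.
R ≥ L / t_tx = 800 bits / 4.19e-05 s = 19.09 Mbps.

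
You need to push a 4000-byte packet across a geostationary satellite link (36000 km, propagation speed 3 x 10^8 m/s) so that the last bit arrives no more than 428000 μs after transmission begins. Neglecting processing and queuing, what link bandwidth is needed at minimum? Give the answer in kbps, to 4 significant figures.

L = 32000 bits.
Propagation delay = 36000000 / 300000000 = 120000 μs.
Transmission budget = 428000 − 120000 = 308000 μs.
R ≥ L / t_tx = 32000 bits / 0.308 s = 103.9 kbps.

103.9 kbps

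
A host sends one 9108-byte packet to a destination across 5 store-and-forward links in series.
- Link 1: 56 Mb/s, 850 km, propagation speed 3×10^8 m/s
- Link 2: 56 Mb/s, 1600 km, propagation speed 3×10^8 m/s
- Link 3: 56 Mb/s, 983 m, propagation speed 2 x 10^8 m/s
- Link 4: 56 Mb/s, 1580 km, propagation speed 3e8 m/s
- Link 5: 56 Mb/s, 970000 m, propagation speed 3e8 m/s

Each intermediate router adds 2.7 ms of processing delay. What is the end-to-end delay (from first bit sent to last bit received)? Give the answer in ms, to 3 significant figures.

L = 9108 × 8 = 72864 bits.
Transmission delay per hop = L/R = 72864/56000000 = 1.30114 ms; 5 hops → 6.50571 ms.
Propagation delays (d/s per hop): 2.83333, 5.33333, 0.004915, 5.26667, 3.23333 ms; sum = 16.6716 ms.
Processing at 4 router(s): 4 × 2.7 ms = 10.8 ms.
End-to-end = 34.0 ms.

34.0 ms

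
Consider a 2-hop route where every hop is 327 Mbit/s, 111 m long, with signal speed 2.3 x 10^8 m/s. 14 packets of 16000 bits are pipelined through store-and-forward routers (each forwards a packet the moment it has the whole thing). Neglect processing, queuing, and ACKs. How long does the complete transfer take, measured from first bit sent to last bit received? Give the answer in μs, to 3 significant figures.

Per-hop transmission t_tx = L/R = 16000/327000000 = 48.9297 μs.
Per-hop propagation t_prop = 111/2.3e+08 = 0.482609 μs.
Pipeline fill: first packet needs 2·t_tx to clear all hops; remaining 13 packets each add one t_tx.
Total = (2+14-1)·t_tx + 2·t_prop = 15·48.9297 + 2·0.482609 = 735 μs.

735 μs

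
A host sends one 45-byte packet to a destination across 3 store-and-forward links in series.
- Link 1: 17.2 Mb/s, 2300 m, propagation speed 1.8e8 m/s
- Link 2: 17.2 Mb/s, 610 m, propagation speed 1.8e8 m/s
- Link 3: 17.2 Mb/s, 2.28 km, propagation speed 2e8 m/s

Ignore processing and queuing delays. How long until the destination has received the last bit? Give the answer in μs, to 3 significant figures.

90.4 μs

L = 45 × 8 = 360 bits.
Transmission delay per hop = L/R = 360/17200000 = 20.9302 μs; 3 hops → 62.7907 μs.
Propagation delays (d/s per hop): 12.7778, 3.38889, 11.4 μs; sum = 27.5667 μs.
End-to-end = 90.4 μs.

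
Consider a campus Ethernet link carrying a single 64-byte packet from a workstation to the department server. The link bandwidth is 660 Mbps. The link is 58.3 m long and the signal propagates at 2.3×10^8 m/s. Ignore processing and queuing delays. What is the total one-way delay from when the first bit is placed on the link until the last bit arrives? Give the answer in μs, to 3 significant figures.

1.03 μs

L = 64 × 8 = 512 bits.
Transmission delay = L/R = 512 / 660000000 = 0.775758 μs.
Propagation delay = d/s = 58.3 m / 2.3e+08 m/s = 0.253478 μs.
Total = 1.03 μs.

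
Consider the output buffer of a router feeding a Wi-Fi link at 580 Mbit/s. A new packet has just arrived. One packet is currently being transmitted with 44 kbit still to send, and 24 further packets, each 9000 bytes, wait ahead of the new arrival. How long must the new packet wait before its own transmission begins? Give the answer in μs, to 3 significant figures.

3060 μs

Each queued packet: L/R = 72000/580000000 = 124.138 μs.
24 queued → 2979.31 μs.
Plus remaining 44000 bits of current packet: 75.8621 μs.
Queuing delay = 3060 μs.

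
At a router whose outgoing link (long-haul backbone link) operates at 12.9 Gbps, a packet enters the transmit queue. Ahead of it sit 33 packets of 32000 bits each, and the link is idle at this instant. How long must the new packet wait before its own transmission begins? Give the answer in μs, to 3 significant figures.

Each queued packet: L/R = 32000/12900000000 = 2.48062 μs.
33 queued → 81.8605 μs.
Queuing delay = 81.9 μs.

81.9 μs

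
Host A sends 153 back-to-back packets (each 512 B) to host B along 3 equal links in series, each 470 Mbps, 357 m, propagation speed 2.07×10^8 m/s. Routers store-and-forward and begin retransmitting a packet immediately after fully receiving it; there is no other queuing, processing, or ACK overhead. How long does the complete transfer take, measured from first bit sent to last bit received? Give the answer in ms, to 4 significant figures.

1.356 ms

Per-hop transmission t_tx = L/R = 4096/470000000 = 0.00871489 ms.
Per-hop propagation t_prop = 357/2.07e+08 = 0.00172464 ms.
Pipeline fill: first packet needs 3·t_tx to clear all hops; remaining 152 packets each add one t_tx.
Total = (3+153-1)·t_tx + 3·t_prop = 155·0.00871489 + 3·0.00172464 = 1.356 ms.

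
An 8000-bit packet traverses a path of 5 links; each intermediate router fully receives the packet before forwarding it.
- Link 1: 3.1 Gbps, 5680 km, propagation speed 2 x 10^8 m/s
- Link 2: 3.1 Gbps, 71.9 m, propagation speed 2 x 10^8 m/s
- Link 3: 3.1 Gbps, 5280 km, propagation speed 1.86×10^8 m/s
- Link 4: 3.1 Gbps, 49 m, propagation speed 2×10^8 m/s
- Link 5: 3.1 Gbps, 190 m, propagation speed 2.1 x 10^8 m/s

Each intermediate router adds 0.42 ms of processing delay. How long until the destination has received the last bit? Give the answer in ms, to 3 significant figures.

Transmission delay per hop = L/R = 8000/3100000000 = 0.00258065 ms; 5 hops → 0.0129032 ms.
Propagation delays (d/s per hop): 28.4, 0.0003595, 28.3871, 0.000245, 0.000904762 ms; sum = 56.7886 ms.
Processing at 4 router(s): 4 × 0.42 ms = 1.68 ms.
End-to-end = 58.5 ms.

58.5 ms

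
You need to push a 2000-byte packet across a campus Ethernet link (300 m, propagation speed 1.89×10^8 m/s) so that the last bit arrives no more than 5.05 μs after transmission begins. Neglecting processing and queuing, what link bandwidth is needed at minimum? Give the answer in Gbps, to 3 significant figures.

L = 16000 bits.
Propagation delay = 300 / 189000000 = 1.5873 μs.
Transmission budget = 5.05 − 1.5873 = 3.4627 μs.
R ≥ L / t_tx = 16000 bits / 3.4627e-06 s = 4.62 Gbps.

4.62 Gbps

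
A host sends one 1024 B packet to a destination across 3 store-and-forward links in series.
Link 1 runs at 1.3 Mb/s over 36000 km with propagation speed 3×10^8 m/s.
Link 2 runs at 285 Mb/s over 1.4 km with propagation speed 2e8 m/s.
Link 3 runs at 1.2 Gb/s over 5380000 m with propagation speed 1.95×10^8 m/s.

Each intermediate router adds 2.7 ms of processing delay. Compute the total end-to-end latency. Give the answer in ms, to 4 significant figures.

L = 1024 × 8 = 8192 bits.
Transmission delays (L/R per hop): 6.30154, 0.0287439, 0.00682667 ms; sum = 6.33711 ms.
Propagation delays (d/s per hop): 120, 0.007, 27.5897 ms; sum = 147.597 ms.
Processing at 2 router(s): 2 × 2.7 ms = 5.4 ms.
End-to-end = 159.3 ms.

159.3 ms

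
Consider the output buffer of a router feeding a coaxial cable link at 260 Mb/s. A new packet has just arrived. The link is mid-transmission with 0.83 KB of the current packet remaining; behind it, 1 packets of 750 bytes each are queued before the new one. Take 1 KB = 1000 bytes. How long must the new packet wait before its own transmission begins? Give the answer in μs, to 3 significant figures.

48.6 μs

Each queued packet: L/R = 6000/260000000 = 23.0769 μs.
1 queued → 23.0769 μs.
Plus remaining 6640 bits of current packet: 25.5385 μs.
Queuing delay = 48.6 μs.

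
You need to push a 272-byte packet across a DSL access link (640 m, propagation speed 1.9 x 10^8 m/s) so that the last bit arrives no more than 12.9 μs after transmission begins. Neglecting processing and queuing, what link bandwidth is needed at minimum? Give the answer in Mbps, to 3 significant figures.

228 Mbps

L = 2176 bits.
Propagation delay = 640 / 190000000 = 3.36842 μs.
Transmission budget = 12.9 − 3.36842 = 9.53158 μs.
R ≥ L / t_tx = 2176 bits / 9.53158e-06 s = 228 Mbps.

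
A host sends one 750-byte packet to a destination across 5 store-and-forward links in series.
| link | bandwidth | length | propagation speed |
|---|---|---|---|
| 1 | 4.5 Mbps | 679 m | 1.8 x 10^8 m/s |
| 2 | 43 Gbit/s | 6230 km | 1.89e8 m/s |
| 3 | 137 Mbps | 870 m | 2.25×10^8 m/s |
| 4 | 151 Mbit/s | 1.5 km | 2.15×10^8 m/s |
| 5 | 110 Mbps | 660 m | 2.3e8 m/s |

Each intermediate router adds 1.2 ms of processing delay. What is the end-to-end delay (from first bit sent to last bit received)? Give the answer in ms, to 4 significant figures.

L = 750 × 8 = 6000 bits.
Transmission delays (L/R per hop): 1.33333, 0.000139535, 0.0437956, 0.0397351, 0.0545455 ms; sum = 1.47155 ms.
Propagation delays (d/s per hop): 0.00377222, 32.963, 0.00386667, 0.00697674, 0.00286957 ms; sum = 32.9804 ms.
Processing at 4 router(s): 4 × 1.2 ms = 4.8 ms.
End-to-end = 39.25 ms.

39.25 ms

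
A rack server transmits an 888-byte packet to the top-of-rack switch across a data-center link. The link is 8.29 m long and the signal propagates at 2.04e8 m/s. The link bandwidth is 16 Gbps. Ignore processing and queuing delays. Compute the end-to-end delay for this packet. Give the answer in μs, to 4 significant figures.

0.4846 μs

L = 888 × 8 = 7104 bits.
Transmission delay = L/R = 7104 / 16000000000 = 0.444 μs.
Propagation delay = d/s = 8.29 m / 204000000 m/s = 0.0406373 μs.
Total = 0.4846 μs.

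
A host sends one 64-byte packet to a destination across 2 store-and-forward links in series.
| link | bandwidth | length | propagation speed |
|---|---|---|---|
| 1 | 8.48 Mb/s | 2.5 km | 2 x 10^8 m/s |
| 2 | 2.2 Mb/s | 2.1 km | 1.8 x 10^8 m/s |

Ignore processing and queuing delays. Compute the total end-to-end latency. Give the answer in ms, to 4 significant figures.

L = 64 × 8 = 512 bits.
Transmission delays (L/R per hop): 0.0603774, 0.232727 ms; sum = 0.293105 ms.
Propagation delays (d/s per hop): 0.0125, 0.0116667 ms; sum = 0.0241667 ms.
End-to-end = 0.3173 ms.

0.3173 ms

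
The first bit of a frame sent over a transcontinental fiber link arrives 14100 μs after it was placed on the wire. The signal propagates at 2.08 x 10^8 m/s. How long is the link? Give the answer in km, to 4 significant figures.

d = s × t_prop = 208000000 × 0.0141 = 2933 km.

2933 km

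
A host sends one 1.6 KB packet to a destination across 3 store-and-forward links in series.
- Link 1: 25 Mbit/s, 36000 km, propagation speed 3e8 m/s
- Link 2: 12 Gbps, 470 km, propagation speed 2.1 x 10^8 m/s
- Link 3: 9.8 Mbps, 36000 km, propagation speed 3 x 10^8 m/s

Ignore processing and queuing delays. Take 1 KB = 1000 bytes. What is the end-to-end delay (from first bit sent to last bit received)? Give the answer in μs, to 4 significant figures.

244100 μs

L = 12800 bits.
Transmission delays (L/R per hop): 512, 1.06667, 1306.12 μs; sum = 1819.19 μs.
Propagation delays (d/s per hop): 120000, 2238.1, 120000 μs; sum = 242238 μs.
End-to-end = 244100 μs.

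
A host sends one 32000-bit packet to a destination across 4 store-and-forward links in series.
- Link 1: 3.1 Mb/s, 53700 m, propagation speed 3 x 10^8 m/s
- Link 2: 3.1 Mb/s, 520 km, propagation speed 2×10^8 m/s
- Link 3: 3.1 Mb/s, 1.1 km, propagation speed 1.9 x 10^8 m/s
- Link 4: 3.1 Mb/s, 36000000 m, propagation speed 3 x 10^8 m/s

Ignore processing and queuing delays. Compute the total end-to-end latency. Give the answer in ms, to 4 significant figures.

Transmission delay per hop = L/R = 32000/3100000 = 10.3226 ms; 4 hops → 41.2903 ms.
Propagation delays (d/s per hop): 0.179, 2.6, 0.00578947, 120 ms; sum = 122.785 ms.
End-to-end = 164.1 ms.

164.1 ms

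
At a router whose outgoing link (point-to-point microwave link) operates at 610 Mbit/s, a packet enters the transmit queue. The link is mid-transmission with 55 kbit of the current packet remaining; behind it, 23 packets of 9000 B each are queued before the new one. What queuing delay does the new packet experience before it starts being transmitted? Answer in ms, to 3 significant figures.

Each queued packet: L/R = 72000/610000000 = 0.118033 ms.
23 queued → 2.71475 ms.
Plus remaining 55000 bits of current packet: 0.0901639 ms.
Queuing delay = 2.80 ms.

2.80 ms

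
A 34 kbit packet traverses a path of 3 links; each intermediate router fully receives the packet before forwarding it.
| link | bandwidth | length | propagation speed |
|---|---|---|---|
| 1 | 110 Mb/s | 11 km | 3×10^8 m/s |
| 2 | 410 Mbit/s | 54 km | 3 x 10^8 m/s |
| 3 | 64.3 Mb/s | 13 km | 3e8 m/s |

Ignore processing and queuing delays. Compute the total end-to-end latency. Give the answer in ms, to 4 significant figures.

1.181 ms

L = 34000 bits.
Transmission delays (L/R per hop): 0.309091, 0.0829268, 0.528771 ms; sum = 0.920789 ms.
Propagation delays (d/s per hop): 0.0366667, 0.18, 0.0433333 ms; sum = 0.26 ms.
End-to-end = 1.181 ms.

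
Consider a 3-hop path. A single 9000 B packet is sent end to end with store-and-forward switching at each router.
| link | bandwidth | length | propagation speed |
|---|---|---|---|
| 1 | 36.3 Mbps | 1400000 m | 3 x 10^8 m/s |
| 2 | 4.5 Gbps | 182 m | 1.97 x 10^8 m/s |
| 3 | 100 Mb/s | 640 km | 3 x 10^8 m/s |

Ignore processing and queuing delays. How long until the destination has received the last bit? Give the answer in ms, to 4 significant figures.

L = 9000 × 8 = 72000 bits.
Transmission delays (L/R per hop): 1.98347, 0.016, 0.72 ms; sum = 2.71947 ms.
Propagation delays (d/s per hop): 4.66667, 0.000923858, 2.13333 ms; sum = 6.80092 ms.
End-to-end = 9.520 ms.

9.520 ms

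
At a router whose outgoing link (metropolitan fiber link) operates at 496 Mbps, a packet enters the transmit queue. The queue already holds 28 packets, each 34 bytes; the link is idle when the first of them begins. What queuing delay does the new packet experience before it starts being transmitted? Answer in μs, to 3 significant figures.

Each queued packet: L/R = 272/496000000 = 0.548387 μs.
28 queued → 15.3548 μs.
Queuing delay = 15.4 μs.

15.4 μs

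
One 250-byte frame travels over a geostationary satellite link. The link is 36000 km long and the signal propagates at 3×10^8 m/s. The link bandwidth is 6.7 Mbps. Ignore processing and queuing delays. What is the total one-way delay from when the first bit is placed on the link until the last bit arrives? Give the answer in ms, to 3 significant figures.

L = 250 × 8 = 2000 bits.
Transmission delay = L/R = 2000 / 6700000 = 0.298507 ms.
Propagation delay = d/s = 36000000 m / 300000000 m/s = 120 ms.
Total = 120 ms.

120 ms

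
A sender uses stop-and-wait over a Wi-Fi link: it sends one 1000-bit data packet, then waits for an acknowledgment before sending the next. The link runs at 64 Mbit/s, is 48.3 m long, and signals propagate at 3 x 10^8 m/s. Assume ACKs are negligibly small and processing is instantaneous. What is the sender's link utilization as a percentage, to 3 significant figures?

t_tx = L/R = 1000/64000000 = 1.5625e-05 s.
t_prop = 48.3/300000000 = 1.61e-07 s; RTT = 3.22e-07 s.
Cycle = t_tx + RTT = 1.5947e-05 s.
Utilization = t_tx / cycle = 1.5625e-05/1.5947e-05 = 98.0 %.

98.0 %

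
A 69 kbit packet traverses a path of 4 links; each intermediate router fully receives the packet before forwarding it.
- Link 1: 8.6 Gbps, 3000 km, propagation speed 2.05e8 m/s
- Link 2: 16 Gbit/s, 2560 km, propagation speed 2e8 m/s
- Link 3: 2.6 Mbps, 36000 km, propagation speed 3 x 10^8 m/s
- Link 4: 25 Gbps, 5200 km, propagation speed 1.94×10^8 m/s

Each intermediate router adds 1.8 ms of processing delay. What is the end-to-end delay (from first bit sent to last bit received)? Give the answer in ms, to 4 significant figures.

206.2 ms

L = 69000 bits.
Transmission delays (L/R per hop): 0.00802326, 0.0043125, 26.5385, 0.00276 ms; sum = 26.5536 ms.
Propagation delays (d/s per hop): 14.6341, 12.8, 120, 26.8041 ms; sum = 174.238 ms.
Processing at 3 router(s): 3 × 1.8 ms = 5.4 ms.
End-to-end = 206.2 ms.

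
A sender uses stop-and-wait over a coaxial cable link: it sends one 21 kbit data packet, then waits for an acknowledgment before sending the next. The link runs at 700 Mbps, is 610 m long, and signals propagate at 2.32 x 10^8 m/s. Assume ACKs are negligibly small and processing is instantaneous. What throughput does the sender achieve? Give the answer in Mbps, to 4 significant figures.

t_tx = L/R = 21000/700000000 = 3e-05 s.
t_prop = 610/2.32e+08 = 2.62931e-06 s; RTT = 5.25862e-06 s.
Cycle = t_tx + RTT = 3.52586e-05 s.
Throughput = L / cycle = 21000 / 3.52586e-05 = 595.6 Mbps.

595.6 Mbps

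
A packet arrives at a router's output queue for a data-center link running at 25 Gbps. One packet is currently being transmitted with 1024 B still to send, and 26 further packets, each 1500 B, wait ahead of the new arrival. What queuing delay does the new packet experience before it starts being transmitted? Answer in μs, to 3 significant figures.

12.8 μs

Each queued packet: L/R = 12000/25000000000 = 0.48 μs.
26 queued → 12.48 μs.
Plus remaining 8192 bits of current packet: 0.32768 μs.
Queuing delay = 12.8 μs.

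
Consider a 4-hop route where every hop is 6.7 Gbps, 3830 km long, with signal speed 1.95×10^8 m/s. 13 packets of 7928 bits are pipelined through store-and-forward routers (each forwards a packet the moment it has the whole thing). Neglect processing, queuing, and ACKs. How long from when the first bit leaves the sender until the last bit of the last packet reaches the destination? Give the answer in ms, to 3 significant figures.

78.6 ms

Per-hop transmission t_tx = L/R = 7928/6700000000 = 0.00118328 ms.
Per-hop propagation t_prop = 3830000/195000000 = 19.641 ms.
Pipeline fill: first packet needs 4·t_tx to clear all hops; remaining 12 packets each add one t_tx.
Total = (4+13-1)·t_tx + 4·t_prop = 16·0.00118328 + 4·19.641 = 78.6 ms.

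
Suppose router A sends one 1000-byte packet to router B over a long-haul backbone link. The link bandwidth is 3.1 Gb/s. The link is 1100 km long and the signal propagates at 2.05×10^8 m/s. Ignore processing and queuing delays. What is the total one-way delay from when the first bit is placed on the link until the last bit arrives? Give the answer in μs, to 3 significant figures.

5370 μs

L = 1000 × 8 = 8000 bits.
Transmission delay = L/R = 8000 / 3100000000 = 2.58065 μs.
Propagation delay = d/s = 1100000 m / 2.05e+08 m/s = 5365.85 μs.
Total = 5370 μs.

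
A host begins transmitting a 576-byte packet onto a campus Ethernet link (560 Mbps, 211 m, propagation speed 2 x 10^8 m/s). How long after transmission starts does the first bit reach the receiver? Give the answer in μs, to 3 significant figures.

First bit experiences only propagation delay: d/s = 211/200000000 = 1.06 μs.

1.06 μs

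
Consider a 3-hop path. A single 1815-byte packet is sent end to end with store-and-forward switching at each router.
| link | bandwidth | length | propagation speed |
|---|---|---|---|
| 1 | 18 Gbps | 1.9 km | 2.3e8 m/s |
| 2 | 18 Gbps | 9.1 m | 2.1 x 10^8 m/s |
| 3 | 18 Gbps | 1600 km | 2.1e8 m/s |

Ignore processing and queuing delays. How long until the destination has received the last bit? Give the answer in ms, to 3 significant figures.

L = 1815 × 8 = 14520 bits.
Transmission delay per hop = L/R = 14520/18000000000 = 0.000806667 ms; 3 hops → 0.00242 ms.
Propagation delays (d/s per hop): 0.00826087, 4.33333e-05, 7.61905 ms; sum = 7.62735 ms.
End-to-end = 7.63 ms.

7.63 ms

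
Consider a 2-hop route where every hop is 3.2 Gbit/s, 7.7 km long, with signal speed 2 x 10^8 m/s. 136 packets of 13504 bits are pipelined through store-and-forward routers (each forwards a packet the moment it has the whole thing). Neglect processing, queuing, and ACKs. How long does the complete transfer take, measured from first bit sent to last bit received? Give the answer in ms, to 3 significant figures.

0.655 ms

Per-hop transmission t_tx = L/R = 13504/3200000000 = 0.00422 ms.
Per-hop propagation t_prop = 7700/200000000 = 0.0385 ms.
Pipeline fill: first packet needs 2·t_tx to clear all hops; remaining 135 packets each add one t_tx.
Total = (2+136-1)·t_tx + 2·t_prop = 137·0.00422 + 2·0.0385 = 0.655 ms.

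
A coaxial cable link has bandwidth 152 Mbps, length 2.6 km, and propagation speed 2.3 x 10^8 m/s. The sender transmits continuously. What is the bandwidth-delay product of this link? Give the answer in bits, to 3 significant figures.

Propagation delay = 2600 / 2.3e+08 = 1.13043e-05 s.
BDP = R × t_prop = 152000000 × 1.13043e-05 = 1718.26 bits.

1720 bits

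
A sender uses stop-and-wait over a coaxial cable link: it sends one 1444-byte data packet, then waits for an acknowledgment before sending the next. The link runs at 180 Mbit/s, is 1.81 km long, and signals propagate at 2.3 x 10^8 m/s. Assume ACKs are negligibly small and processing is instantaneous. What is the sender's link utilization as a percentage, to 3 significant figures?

80.3 %

t_tx = L/R = 11552/180000000 = 6.41778e-05 s.
t_prop = 1810/2.3e+08 = 7.86957e-06 s; RTT = 1.57391e-05 s.
Cycle = t_tx + RTT = 7.99169e-05 s.
Utilization = t_tx / cycle = 6.41778e-05/7.99169e-05 = 80.3 %.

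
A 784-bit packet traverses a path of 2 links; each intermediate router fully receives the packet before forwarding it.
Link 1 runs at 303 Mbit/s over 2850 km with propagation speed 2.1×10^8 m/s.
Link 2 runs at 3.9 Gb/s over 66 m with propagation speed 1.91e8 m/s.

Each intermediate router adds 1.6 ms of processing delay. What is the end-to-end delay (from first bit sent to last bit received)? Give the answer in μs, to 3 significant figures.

15200 μs

Transmission delays (L/R per hop): 2.58746, 0.201026 μs; sum = 2.78848 μs.
Propagation delays (d/s per hop): 13571.4, 0.34555 μs; sum = 13571.8 μs.
Processing at 1 router(s): 1 × 1.6 ms = 1600 μs.
End-to-end = 15200 μs.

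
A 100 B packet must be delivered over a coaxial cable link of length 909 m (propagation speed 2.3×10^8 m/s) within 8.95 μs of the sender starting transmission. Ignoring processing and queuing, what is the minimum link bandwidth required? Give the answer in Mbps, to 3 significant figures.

160 Mbps

L = 800 bits.
Propagation delay = 909 / 2.3e+08 = 3.95217 μs.
Transmission budget = 8.95 − 3.95217 = 4.99783 μs.
R ≥ L / t_tx = 800 bits / 4.99783e-06 s = 160 Mbps.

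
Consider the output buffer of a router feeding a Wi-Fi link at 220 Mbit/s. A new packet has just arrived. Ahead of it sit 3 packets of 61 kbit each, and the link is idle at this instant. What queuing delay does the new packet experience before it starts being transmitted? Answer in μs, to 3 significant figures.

Each queued packet: L/R = 61000/220000000 = 277.273 μs.
3 queued → 831.818 μs.
Queuing delay = 832 μs.

832 μs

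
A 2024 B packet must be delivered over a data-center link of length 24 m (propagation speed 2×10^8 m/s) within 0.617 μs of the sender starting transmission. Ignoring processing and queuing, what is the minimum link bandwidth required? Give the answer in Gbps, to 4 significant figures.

L = 16192 bits.
Propagation delay = 24 / 200000000 = 0.12 μs.
Transmission budget = 0.617 − 0.12 = 0.497 μs.
R ≥ L / t_tx = 16192 bits / 4.97e-07 s = 32.58 Gbps.

32.58 Gbps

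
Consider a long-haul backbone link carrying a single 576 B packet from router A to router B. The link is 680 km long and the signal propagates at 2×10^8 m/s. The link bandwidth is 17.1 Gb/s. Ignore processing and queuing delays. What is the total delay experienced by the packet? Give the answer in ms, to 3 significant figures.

L = 576 × 8 = 4608 bits.
Transmission delay = L/R = 4608 / 1.71e+10 = 0.000269474 ms.
Propagation delay = d/s = 680000 m / 200000000 m/s = 3.4 ms.
Total = 3.40 ms.

3.40 ms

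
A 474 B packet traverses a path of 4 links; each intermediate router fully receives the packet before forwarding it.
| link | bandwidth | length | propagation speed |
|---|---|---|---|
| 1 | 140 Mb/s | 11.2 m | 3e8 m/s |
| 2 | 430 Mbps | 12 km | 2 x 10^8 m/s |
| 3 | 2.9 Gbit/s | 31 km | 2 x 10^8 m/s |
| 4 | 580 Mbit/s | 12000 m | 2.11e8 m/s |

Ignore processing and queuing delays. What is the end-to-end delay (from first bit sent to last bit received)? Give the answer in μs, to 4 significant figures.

L = 474 × 8 = 3792 bits.
Transmission delays (L/R per hop): 27.0857, 8.8186, 1.30759, 6.53793 μs; sum = 43.7498 μs.
Propagation delays (d/s per hop): 0.0373333, 60, 155, 56.872 μs; sum = 271.909 μs.
End-to-end = 315.7 μs.

315.7 μs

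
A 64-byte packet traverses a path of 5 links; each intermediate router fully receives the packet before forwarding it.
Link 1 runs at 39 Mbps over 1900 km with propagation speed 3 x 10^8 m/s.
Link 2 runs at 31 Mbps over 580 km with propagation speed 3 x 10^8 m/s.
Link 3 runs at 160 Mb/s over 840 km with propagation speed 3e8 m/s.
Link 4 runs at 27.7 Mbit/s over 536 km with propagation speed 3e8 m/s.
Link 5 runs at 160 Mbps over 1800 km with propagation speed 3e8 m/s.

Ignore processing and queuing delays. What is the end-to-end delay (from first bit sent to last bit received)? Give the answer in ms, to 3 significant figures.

L = 64 × 8 = 512 bits.
Transmission delays (L/R per hop): 0.0131282, 0.0165161, 0.0032, 0.0184838, 0.0032 ms; sum = 0.0545281 ms.
Propagation delays (d/s per hop): 6.33333, 1.93333, 2.8, 1.78667, 6 ms; sum = 18.8533 ms.
End-to-end = 18.9 ms.

18.9 ms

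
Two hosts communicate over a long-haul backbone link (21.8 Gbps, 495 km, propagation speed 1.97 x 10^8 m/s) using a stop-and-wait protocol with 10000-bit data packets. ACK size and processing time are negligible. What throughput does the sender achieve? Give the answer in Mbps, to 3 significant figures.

t_tx = L/R = 10000/21800000000 = 4.58716e-07 s.
t_prop = 495000/197000000 = 0.00251269 s; RTT = 0.00502538 s.
Cycle = t_tx + RTT = 0.00502584 s.
Throughput = L / cycle = 10000 / 0.00502584 = 1.99 Mbps.

1.99 Mbps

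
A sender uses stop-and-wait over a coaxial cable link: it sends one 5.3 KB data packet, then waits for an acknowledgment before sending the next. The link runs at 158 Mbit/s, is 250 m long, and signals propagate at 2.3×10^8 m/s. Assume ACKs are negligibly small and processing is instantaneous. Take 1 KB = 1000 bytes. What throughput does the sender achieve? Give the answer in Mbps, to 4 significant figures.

t_tx = L/R = 42400/158000000 = 0.000268354 s.
t_prop = 250/2.3e+08 = 1.08696e-06 s; RTT = 2.17391e-06 s.
Cycle = t_tx + RTT = 0.000270528 s.
Throughput = L / cycle = 42400 / 0.000270528 = 156.7 Mbps.

156.7 Mbps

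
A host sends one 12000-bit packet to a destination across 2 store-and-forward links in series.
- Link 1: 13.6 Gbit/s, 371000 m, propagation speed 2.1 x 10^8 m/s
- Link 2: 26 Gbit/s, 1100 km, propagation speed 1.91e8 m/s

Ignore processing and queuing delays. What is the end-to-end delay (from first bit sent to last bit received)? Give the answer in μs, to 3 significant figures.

Transmission delays (L/R per hop): 0.882353, 0.461538 μs; sum = 1.34389 μs.
Propagation delays (d/s per hop): 1766.67, 5759.16 μs; sum = 7525.83 μs.
End-to-end = 7530 μs.

7530 μs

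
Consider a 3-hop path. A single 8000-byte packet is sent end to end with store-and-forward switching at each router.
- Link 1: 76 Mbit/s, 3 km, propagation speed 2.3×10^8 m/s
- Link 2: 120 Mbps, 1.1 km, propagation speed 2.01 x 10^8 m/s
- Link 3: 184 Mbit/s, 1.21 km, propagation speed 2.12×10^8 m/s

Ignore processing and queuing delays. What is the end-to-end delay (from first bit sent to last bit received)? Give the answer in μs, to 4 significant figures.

L = 8000 × 8 = 64000 bits.
Transmission delays (L/R per hop): 842.105, 533.333, 347.826 μs; sum = 1723.26 μs.
Propagation delays (d/s per hop): 13.0435, 5.47264, 5.70755 μs; sum = 24.2237 μs.
End-to-end = 1747 μs.

1747 μs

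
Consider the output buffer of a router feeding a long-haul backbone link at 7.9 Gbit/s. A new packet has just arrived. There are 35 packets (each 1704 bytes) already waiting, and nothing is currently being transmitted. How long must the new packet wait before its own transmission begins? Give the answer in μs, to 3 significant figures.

60.4 μs

Each queued packet: L/R = 13632/7900000000 = 1.72557 μs.
35 queued → 60.3949 μs.
Queuing delay = 60.4 μs.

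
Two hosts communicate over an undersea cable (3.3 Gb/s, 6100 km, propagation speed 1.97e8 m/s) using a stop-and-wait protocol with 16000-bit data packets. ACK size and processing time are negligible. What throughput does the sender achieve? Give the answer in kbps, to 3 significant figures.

t_tx = L/R = 16000/3300000000 = 4.84848e-06 s.
t_prop = 6100000/197000000 = 0.0309645 s; RTT = 0.0619289 s.
Cycle = t_tx + RTT = 0.0619338 s.
Throughput = L / cycle = 16000 / 0.0619338 = 258 kbps.

258 kbps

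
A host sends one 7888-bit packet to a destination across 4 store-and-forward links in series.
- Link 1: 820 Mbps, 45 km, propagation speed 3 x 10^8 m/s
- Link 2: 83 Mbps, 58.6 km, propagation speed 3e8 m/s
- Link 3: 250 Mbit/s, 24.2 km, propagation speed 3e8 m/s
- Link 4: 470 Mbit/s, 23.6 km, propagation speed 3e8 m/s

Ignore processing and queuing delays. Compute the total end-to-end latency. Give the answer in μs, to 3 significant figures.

658 μs

Transmission delays (L/R per hop): 9.61951, 95.0361, 31.552, 16.783 μs; sum = 152.991 μs.
Propagation delays (d/s per hop): 150, 195.333, 80.6667, 78.6667 μs; sum = 504.667 μs.
End-to-end = 658 μs.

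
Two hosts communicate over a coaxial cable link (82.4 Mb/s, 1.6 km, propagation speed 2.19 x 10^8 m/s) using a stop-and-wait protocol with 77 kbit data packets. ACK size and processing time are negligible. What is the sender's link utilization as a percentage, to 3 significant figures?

98.5 %

t_tx = L/R = 77000/82400000 = 0.000934466 s.
t_prop = 1600/219000000 = 7.30594e-06 s; RTT = 1.46119e-05 s.
Cycle = t_tx + RTT = 0.000949078 s.
Utilization = t_tx / cycle = 0.000934466/0.000949078 = 98.5 %.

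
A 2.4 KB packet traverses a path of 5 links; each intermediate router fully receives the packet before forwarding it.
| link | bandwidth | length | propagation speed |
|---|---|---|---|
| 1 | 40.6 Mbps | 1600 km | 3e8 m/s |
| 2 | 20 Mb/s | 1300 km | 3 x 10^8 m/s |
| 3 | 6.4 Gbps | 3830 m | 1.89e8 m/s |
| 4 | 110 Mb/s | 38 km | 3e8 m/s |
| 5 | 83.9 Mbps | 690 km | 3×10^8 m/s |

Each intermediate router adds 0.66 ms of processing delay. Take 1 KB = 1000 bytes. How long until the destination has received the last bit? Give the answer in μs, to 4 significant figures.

L = 19200 bits.
Transmission delays (L/R per hop): 472.906, 960, 3, 174.545, 228.844 μs; sum = 1839.3 μs.
Propagation delays (d/s per hop): 5333.33, 4333.33, 20.2646, 126.667, 2300 μs; sum = 12113.6 μs.
Processing at 4 router(s): 4 × 0.66 ms = 2640 μs.
End-to-end = 16590 μs.

16590 μs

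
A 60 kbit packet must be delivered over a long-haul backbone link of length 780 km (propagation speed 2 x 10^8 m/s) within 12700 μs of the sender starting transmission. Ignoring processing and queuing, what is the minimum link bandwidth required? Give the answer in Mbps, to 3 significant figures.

Propagation delay = 780000 / 200000000 = 3900 μs.
Transmission budget = 12700 − 3900 = 8800 μs.
R ≥ L / t_tx = 60000 bits / 0.0088 s = 6.82 Mbps.

6.82 Mbps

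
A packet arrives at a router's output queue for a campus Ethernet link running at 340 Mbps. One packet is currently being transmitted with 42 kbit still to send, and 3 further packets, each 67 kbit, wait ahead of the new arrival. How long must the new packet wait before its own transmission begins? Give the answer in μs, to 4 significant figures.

714.7 μs

Each queued packet: L/R = 67000/340000000 = 197.059 μs.
3 queued → 591.176 μs.
Plus remaining 42000 bits of current packet: 123.529 μs.
Queuing delay = 714.7 μs.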